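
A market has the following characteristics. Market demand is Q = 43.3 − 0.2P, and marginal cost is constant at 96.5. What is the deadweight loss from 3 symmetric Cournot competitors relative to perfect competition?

Inverting demand: P = 216.5 − 5Q.
Perfect competition: P = MC = 96.5, so 216.5 − 5Q = 96.5 and Q = 24.
Cournot with 3 identical firms: the symmetric best-response condition is 216.5 − 20q = 96.5. Each firm produces q = 6, total output Q = 18, price P = 126.5.
DWL is the triangle between Q = 18 and Q = 24: ½·(24 − 18)·(126.5 − 96.5) = 90.

DWL = 90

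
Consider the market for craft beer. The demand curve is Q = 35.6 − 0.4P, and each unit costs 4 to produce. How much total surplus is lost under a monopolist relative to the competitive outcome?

DWL = 361.25

Inverting demand: P = 89 − 2.5Q.
Perfect competition: P = MC = 4, so 89 − 2.5Q = 4 and Q = 34.
A monopolist chooses Q where MR = MC. MR = 89 − 5Q; setting this equal to 4 gives Q = 17 and P = 46.5.
DWL is the triangle between Q = 17 and Q = 34: ½·(34 − 17)·(46.5 − 4) = 361.25.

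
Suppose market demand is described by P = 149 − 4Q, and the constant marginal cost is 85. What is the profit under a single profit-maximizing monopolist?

Profit = 256

A monopolist chooses Q where MR = MC. MR = 149 − 8Q; setting this equal to 85 gives Q = 8 and P = 117.
Profit = (117 − 85)·8 = 256.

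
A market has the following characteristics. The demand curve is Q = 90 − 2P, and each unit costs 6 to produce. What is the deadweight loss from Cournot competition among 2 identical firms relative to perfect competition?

DWL = 169

Inverting demand: P = 45 − 0.5Q.
Competitive firms price at marginal cost: P = 6, giving Q = 78.
In a 2-firm Cournot equilibrium, symmetry and the first-order condition give q = (45 − 6)/(1.5) = 26. So Q = 52 and P = 19.
DWL is the triangle between Q = 52 and Q = 78: ½·(78 − 52)·(19 − 6) = 169.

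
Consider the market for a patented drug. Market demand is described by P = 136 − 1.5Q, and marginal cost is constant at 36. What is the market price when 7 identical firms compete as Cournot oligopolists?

In a 7-firm Cournot equilibrium, symmetry and the first-order condition give q = (136 − 36)/(12) = 25/3. So Q = 175/3 and P = 48.5.

P = 48.5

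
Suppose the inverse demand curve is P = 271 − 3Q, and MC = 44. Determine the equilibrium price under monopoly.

Monopoly sets MR = MC: 271 − 6Q = 44 ⇒ Q = 227/6, P = 271 − 3·227/6 = 157.5.

P = 157.5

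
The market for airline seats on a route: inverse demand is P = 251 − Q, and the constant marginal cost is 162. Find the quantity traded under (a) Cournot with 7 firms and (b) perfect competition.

Cournot: Q = 77.875; Competition: Q = 89

In a 7-firm Cournot equilibrium, symmetry and the first-order condition give q = (251 − 162)/(8) = 11.125. So Q = 77.875 and P = 173.125.
Perfect competition: P = MC = 162, so 251 − Q = 162 and Q = 89.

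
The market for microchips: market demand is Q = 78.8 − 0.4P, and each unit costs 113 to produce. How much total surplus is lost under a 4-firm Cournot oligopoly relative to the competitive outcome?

Inverting demand: P = 197 − 2.5Q.
Perfect competition: P = MC = 113, so 197 − 2.5Q = 113 and Q = 33.6.
Cournot with 4 identical firms: the symmetric best-response condition is 197 − 12.5q = 113. Each firm produces q = 6.72, total output Q = 26.88, price P = 129.8.
DWL is the triangle between Q = 26.88 and Q = 33.6: ½·(33.6 − 26.88)·(129.8 − 113) = 56.448.

DWL = 56.448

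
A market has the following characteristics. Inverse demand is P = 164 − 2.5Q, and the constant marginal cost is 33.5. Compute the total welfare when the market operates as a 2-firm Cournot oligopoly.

TS = 3027.6

Cournot with 2 identical firms: the symmetric best-response condition is 164 − 7.5q = 33.5. Each firm produces q = 17.4, total output Q = 34.8, price P = 77.
CS = ½·(164 − 77)·34.8 = 1513.8; PS = (77 − 33.5)·34.8 = 1513.8; TS = 3027.6.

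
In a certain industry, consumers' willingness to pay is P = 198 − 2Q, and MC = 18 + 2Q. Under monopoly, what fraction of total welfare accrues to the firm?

Monopoly sets MR = MC: 198 − 4Q = 18 + 2Q ⇒ Q = 30, P = 198 − 2·30 = 138.
CS = ½·(198 − 138)·30 = 900.
PS = P·Q − VC(Q) = 138·30 − (18·30 + ½·2·30²) = 2700.
Share captured = PS/TS = 2700/3600 = 0.75.

PS/TS = 0.75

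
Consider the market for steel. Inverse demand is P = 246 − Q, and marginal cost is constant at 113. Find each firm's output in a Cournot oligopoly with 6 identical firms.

With 6 symmetric Cournot firms, each firm's FOC gives 246 − 7q = 113, so q = 19, Q = 6·19 = 114, and P = 132.

q_i = 19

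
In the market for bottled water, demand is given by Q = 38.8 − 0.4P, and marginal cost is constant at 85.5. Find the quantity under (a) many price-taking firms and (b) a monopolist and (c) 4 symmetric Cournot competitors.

Competition: Q = 4.6; Monopoly: Q = 2.3; Cournot: Q = 3.68

Inverting demand: P = 97 − 2.5Q.
Under competition P = MC = 85.5, so Q = (97 − 85.5)/2.5 = 4.6.
Monopoly sets MR = MC: 97 − 5Q = 85.5 ⇒ Q = 2.3, P = 97 − 2.5·2.3 = 91.25.
Cournot with 4 identical firms: the symmetric best-response condition is 97 − 12.5q = 85.5. Each firm produces q = 0.92, total output Q = 3.68, price P = 87.8.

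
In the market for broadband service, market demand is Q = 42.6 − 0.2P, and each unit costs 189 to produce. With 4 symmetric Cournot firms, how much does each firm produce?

q_i = 0.96

Inverting demand: P = 213 − 5Q.
Cournot with 4 identical firms: the symmetric best-response condition is 213 − 25q = 189. Each firm produces q = 0.96, total output Q = 3.84, price P = 193.8.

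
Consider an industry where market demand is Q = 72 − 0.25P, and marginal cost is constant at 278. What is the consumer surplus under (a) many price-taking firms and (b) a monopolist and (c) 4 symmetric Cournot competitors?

Competition: CS = 12.5; Monopoly: CS = 3.125; Cournot: CS = 8

Inverting demand: P = 288 − 4Q.
Perfect competition: P = MC = 278, so 288 − 4Q = 278 and Q = 2.5.
CS = ½·(288 − 278)·2.5 = 12.5.
Monopoly sets MR = MC: 288 − 8Q = 278 ⇒ Q = 1.25, P = 288 − 4·1.25 = 283.
CS = ½·(288 − 283)·1.25 = 3.125.
With 4 symmetric Cournot firms, each firm's FOC gives 288 − 20q = 278, so q = 0.5, Q = 4·0.5 = 2, and P = 280.
CS = ½·(288 − 280)·2 = 8.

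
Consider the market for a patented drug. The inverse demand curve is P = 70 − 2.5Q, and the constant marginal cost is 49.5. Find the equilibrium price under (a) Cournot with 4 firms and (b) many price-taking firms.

With 4 symmetric Cournot firms, each firm's FOC gives 70 − 12.5q = 49.5, so q = 1.64, Q = 4·1.64 = 6.56, and P = 53.6.
Perfect competition: P = MC = 49.5, so 70 − 2.5Q = 49.5 and Q = 8.2.

Cournot: P = 53.6; Competition: P = 49.5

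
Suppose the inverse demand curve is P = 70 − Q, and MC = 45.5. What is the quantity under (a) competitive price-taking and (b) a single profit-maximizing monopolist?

Competition: Q = 24.5; Monopoly: Q = 12.25

Perfect competition: P = MC = 45.5, so 70 − Q = 45.5 and Q = 24.5.
The monopolist equates marginal revenue to marginal cost: 70 − 2Q = 45.5, so Q = 12.25. From demand, P = 57.75.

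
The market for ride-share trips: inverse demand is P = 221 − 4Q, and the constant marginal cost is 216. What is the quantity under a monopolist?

Q = 0.625

A monopolist chooses Q where MR = MC. MR = 221 − 8Q; setting this equal to 216 gives Q = 0.625 and P = 218.5.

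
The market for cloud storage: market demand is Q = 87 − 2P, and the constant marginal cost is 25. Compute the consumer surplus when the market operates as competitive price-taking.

CS = 342.25

Inverting demand: P = 43.5 − 0.5Q.
Perfect competition: P = MC = 25, so 43.5 − 0.5Q = 25 and Q = 37.
CS = ½·(43.5 − 25)·37 = 342.25.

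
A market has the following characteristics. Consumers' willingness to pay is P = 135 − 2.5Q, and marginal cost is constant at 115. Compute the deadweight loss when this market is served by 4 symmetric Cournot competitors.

Competitive firms price at marginal cost: P = 115, giving Q = 8.
With 4 symmetric Cournot firms, each firm's FOC gives 135 − 12.5q = 115, so q = 1.6, Q = 4·1.6 = 6.4, and P = 119.
DWL is the triangle between Q = 6.4 and Q = 8: ½·(8 − 6.4)·(119 − 115) = 3.2.

DWL = 3.2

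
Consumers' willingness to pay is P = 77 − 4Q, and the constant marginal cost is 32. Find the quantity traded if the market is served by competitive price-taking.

Perfect competition: P = MC = 32, so 77 − 4Q = 32 and Q = 11.25.

Q = 11.25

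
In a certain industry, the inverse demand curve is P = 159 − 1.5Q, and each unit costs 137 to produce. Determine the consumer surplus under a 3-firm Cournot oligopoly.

With 3 symmetric Cournot firms, each firm's FOC gives 159 − 6q = 137, so q = 11/3, Q = 3·11/3 = 11, and P = 142.5.
CS = ½·(159 − 142.5)·11 = 90.75.

CS = 90.75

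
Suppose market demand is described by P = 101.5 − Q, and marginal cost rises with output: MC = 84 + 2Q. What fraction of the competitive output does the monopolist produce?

The monopolist equates marginal revenue to marginal cost: 101.5 − 2Q = 84 + 2Q, so Q = 4.375. From demand, P = 97.125.
Competitive equilibrium sets price equal to marginal cost: 101.5 − Q = 84 + 2Q, so Q = 35/6 and P = 287/3.
Ratio Q_m/Q_c = 4.375/(35/6) = 0.75.

Q_m/Q_c = 0.75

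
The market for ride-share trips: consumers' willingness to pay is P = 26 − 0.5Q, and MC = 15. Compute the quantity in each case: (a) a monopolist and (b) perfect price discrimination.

Monopoly: Q = 11; Perfect PD: Q = 22

A monopolist chooses Q where MR = MC. MR = 26 − Q; setting this equal to 15 gives Q = 11 and P = 20.5.
Under first-degree price discrimination the firm charges each unit its demand price and produces up to where P = MC, i.e. Q = 22. Consumer surplus is zero; producer surplus equals total surplus.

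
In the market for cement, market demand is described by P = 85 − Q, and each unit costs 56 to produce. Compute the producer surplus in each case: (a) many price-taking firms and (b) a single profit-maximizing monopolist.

Under competition P = MC = 56, so Q = (85 − 56)/1 = 29.
PS = (56 − 56)·29 = 0.
A monopolist chooses Q where MR = MC. MR = 85 − 2Q; setting this equal to 56 gives Q = 14.5 and P = 70.5.
PS = (70.5 − 56)·14.5 = 210.25.

Competition: PS = 0; Monopoly: PS = 210.25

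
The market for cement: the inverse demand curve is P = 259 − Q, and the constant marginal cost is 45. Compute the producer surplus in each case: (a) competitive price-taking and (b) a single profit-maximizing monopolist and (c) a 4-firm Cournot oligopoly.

Under competition P = MC = 45, so Q = (259 − 45)/1 = 214.
PS = (45 − 45)·214 = 0.
A monopolist chooses Q where MR = MC. MR = 259 − 2Q; setting this equal to 45 gives Q = 107 and P = 152.
PS = (152 − 45)·107 = 11449.
Cournot with 4 identical firms: the symmetric best-response condition is 259 − 5q = 45. Each firm produces q = 42.8, total output Q = 171.2, price P = 87.8.
PS = (87.8 − 45)·171.2 = 7327.36.

Competition: PS = 0; Monopoly: PS = 11449; Cournot: PS = 7327.36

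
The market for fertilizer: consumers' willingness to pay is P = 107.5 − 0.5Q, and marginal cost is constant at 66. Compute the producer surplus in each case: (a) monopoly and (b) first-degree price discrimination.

The monopolist equates marginal revenue to marginal cost: 107.5 − Q = 66, so Q = 41.5. From demand, P = 86.75.
PS = (86.75 − 66)·41.5 = 861.125.
A perfectly discriminating monopolist sells every unit with P(Q) ≥ MC(Q), so output equals the competitive quantity Q = 83. Each buyer pays their reservation price, so CS = 0 and the firm captures all surplus.
PS = ½·(107.5 − 66)·83 = 1722.25.

Monopoly: PS = 861.125; Perfect PD: PS = 1722.25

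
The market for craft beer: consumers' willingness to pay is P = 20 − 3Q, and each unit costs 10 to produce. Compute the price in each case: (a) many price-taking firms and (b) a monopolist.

Competition: P = 10; Monopoly: P = 15

Under competition P = MC = 10, so Q = (20 − 10)/3 = 10/3.
The monopolist equates marginal revenue to marginal cost: 20 − 6Q = 10, so Q = 5/3. From demand, P = 15.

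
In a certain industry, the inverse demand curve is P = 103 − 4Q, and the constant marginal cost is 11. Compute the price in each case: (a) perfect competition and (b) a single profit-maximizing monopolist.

Competitive firms price at marginal cost: P = 11, giving Q = 23.
Monopoly sets MR = MC: 103 − 8Q = 11 ⇒ Q = 11.5, P = 103 − 4·11.5 = 57.

Competition: P = 11; Monopoly: P = 57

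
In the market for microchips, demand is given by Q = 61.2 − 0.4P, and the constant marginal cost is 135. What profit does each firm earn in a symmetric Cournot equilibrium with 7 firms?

Inverting demand: P = 153 − 2.5Q.
Cournot with 7 identical firms: the symmetric best-response condition is 153 − 20q = 135. Each firm produces q = 0.9, total output Q = 6.3, price P = 137.25.
Each firm's profit = (137.25 − 135)·0.9 = 2.025.

π_i = 2.025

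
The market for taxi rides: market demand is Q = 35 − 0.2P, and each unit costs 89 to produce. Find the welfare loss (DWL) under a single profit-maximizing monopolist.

Inverting demand: P = 175 − 5Q.
Competitive firms price at marginal cost: P = 89, giving Q = 17.2.
The monopolist equates marginal revenue to marginal cost: 175 − 10Q = 89, so Q = 8.6. From demand, P = 132.
DWL is the triangle between Q = 8.6 and Q = 17.2: ½·(17.2 − 8.6)·(132 − 89) = 184.9.

DWL = 184.9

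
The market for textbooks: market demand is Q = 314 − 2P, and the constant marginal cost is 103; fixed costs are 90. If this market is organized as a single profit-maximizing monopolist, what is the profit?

Profit = 1368

Inverting demand: P = 157 − 0.5Q.
The monopolist equates marginal revenue to marginal cost: 157 − Q = 103, so Q = 54. From demand, P = 130.
Profit = (130 − 103)·54 − 90 = 1368.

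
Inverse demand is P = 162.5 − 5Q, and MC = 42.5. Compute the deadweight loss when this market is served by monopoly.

Perfect competition: P = MC = 42.5, so 162.5 − 5Q = 42.5 and Q = 24.
Monopoly sets MR = MC: 162.5 − 10Q = 42.5 ⇒ Q = 12, P = 162.5 − 5·12 = 102.5.
DWL is the triangle between Q = 12 and Q = 24: ½·(24 − 12)·(102.5 − 42.5) = 360.

DWL = 360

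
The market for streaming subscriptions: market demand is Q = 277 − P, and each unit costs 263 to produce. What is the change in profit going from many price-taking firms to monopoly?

Inverting demand: P = 277 − Q.
Under competition P = MC = 263, so Q = (277 − 263)/1 = 14.
Profit = (263 − 263)·14 = 0.
The monopolist equates marginal revenue to marginal cost: 277 − 2Q = 263, so Q = 7. From demand, P = 270.
Profit = (270 − 263)·7 = 49.
Change in profit: 49 − 0 = 49.

π rises by 49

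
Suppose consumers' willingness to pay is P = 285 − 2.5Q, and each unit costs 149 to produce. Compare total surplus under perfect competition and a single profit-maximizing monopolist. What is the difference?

Perfect competition: P = MC = 149, so 285 − 2.5Q = 149 and Q = 54.4.
CS = ½·(285 − 149)·54.4 = 3699.2; PS = (149 − 149)·54.4 = 0; TS = 3699.2.
A monopolist chooses Q where MR = MC. MR = 285 − 5Q; setting this equal to 149 gives Q = 27.2 and P = 217.
CS = ½·(285 − 217)·27.2 = 924.8; PS = (217 − 149)·27.2 = 1849.6; TS = 2774.4.
Change in total surplus: 2774.4 − 3699.2 = −924.8.

Total surplus falls by 924.8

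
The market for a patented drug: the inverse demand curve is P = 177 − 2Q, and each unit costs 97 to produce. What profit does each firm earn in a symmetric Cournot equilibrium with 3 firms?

With 3 symmetric Cournot firms, each firm's FOC gives 177 − 8q = 97, so q = 10, Q = 3·10 = 30, and P = 117.
Each firm's profit = (117 − 97)·10 = 200.

π_i = 200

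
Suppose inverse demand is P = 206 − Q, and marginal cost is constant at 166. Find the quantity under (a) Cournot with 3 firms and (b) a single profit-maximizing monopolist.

Cournot with 3 identical firms: the symmetric best-response condition is 206 − 4q = 166. Each firm produces q = 10, total output Q = 30, price P = 176.
A monopolist chooses Q where MR = MC. MR = 206 − 2Q; setting this equal to 166 gives Q = 20 and P = 186.

Cournot: Q = 30; Monopoly: Q = 20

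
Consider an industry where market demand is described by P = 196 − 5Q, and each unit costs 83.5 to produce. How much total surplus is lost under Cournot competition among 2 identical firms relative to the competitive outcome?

DWL = 140.625

Under competition P = MC = 83.5, so Q = (196 − 83.5)/5 = 22.5.
In a 2-firm Cournot equilibrium, symmetry and the first-order condition give q = (196 − 83.5)/(15) = 7.5. So Q = 15 and P = 121.
DWL is the triangle between Q = 15 and Q = 22.5: ½·(22.5 − 15)·(121 − 83.5) = 140.625.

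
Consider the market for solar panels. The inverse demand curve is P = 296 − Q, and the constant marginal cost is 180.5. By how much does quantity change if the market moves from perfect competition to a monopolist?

Quantity falls by 57.75

Competitive firms price at marginal cost: P = 180.5, giving Q = 115.5.
A monopolist chooses Q where MR = MC. MR = 296 − 2Q; setting this equal to 180.5 gives Q = 57.75 and P = 238.25.
Change in quantity: 57.75 − 115.5 = −57.75.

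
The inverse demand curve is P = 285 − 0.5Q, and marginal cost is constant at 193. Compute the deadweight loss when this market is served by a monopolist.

DWL = 2116

Under competition P = MC = 193, so Q = (285 − 193)/0.5 = 184.
Monopoly sets MR = MC: 285 − Q = 193 ⇒ Q = 92, P = 285 − 0.5·92 = 239.
DWL is the triangle between Q = 92 and Q = 184: ½·(184 − 92)·(239 − 193) = 2116.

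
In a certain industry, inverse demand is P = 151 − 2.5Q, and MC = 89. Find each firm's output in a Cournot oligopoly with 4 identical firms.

q_i = 4.96

In a 4-firm Cournot equilibrium, symmetry and the first-order condition give q = (151 − 89)/(12.5) = 4.96. So Q = 19.84 and P = 101.4.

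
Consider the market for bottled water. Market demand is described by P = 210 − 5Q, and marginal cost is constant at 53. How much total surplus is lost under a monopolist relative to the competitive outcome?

Perfect competition: P = MC = 53, so 210 − 5Q = 53 and Q = 31.4.
A monopolist chooses Q where MR = MC. MR = 210 − 10Q; setting this equal to 53 gives Q = 15.7 and P = 131.5.
DWL is the triangle between Q = 15.7 and Q = 31.4: ½·(31.4 − 15.7)·(131.5 − 53) = 616.225.

DWL = 616.225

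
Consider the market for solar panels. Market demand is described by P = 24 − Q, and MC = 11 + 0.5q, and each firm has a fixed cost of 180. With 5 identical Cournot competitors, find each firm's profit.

Cournot with 5 identical firms: the symmetric best-response condition is 24 − 6q = 11 + 0.5q. Each firm produces q = 2, total output Q = 10, price P = 14.
Each firm's profit = 14·2 − (11·2 + ½·0.5·2²) − 180 = −175.

π_i = −175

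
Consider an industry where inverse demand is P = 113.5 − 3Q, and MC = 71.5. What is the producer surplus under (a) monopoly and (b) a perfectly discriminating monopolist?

A monopolist chooses Q where MR = MC. MR = 113.5 − 6Q; setting this equal to 71.5 gives Q = 7 and P = 92.5.
PS = (92.5 − 71.5)·7 = 147.
A perfectly discriminating monopolist sells every unit with P(Q) ≥ MC(Q), so output equals the competitive quantity Q = 14. Each buyer pays their reservation price, so CS = 0 and the firm captures all surplus.
PS = ½·(113.5 − 71.5)·14 = 294.

Monopoly: PS = 147; Perfect PD: PS = 294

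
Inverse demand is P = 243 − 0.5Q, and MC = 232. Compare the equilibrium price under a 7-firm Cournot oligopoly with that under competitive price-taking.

Cournot: P = 233.375; Competition: P = 232

Cournot with 7 identical firms: the symmetric best-response condition is 243 − 4q = 232. Each firm produces q = 2.75, total output Q = 19.25, price P = 233.375.
Perfect competition: P = MC = 232, so 243 − 0.5Q = 232 and Q = 22.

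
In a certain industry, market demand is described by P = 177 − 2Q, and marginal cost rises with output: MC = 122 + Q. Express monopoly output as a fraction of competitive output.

Monopoly sets MR = MC: 177 − 4Q = 122 + Q ⇒ Q = 11, P = 177 − 2·11 = 155.
Under competition P = MC: 177 − 2Q = 122 + Q ⇒ Q = 55/3, P = 421/3.
Ratio Q_m/Q_c = 11/(55/3) = 0.6.

Q_m/Q_c = 0.6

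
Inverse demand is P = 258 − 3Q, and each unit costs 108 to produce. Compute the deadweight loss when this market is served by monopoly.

Under competition P = MC = 108, so Q = (258 − 108)/3 = 50.
Monopoly sets MR = MC: 258 − 6Q = 108 ⇒ Q = 25, P = 258 − 3·25 = 183.
DWL is the triangle between Q = 25 and Q = 50: ½·(50 − 25)·(183 − 108) = 937.5.

DWL = 937.5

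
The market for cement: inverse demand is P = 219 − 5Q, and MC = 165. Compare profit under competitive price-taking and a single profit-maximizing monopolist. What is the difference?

π rises by 145.8

Under competition P = MC = 165, so Q = (219 − 165)/5 = 10.8.
Profit = (165 − 165)·10.8 = 0.
The monopolist equates marginal revenue to marginal cost: 219 − 10Q = 165, so Q = 5.4. From demand, P = 192.
Profit = (192 − 165)·5.4 = 145.8.
Change in profit: 145.8 − 0 = 145.8.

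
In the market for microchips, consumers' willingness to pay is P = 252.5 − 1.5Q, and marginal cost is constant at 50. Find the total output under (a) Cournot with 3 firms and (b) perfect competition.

Cournot with 3 identical firms: the symmetric best-response condition is 252.5 − 6q = 50. Each firm produces q = 33.75, total output Q = 101.25, price P = 100.625.
Competitive firms price at marginal cost: P = 50, giving Q = 135.

Cournot: Q = 101.25; Competition: Q = 135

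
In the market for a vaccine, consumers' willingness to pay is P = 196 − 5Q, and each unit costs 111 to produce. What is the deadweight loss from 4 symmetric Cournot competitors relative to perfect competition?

DWL = 28.9

Perfect competition: P = MC = 111, so 196 − 5Q = 111 and Q = 17.
In a 4-firm Cournot equilibrium, symmetry and the first-order condition give q = (196 − 111)/(25) = 3.4. So Q = 13.6 and P = 128.
DWL is the triangle between Q = 13.6 and Q = 17: ½·(17 − 13.6)·(128 − 111) = 28.9.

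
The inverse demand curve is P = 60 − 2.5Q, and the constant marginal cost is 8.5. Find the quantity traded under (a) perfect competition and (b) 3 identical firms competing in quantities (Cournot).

Competition: Q = 20.6; Cournot: Q = 15.45

Under competition P = MC = 8.5, so Q = (60 − 8.5)/2.5 = 20.6.
With 3 symmetric Cournot firms, each firm's FOC gives 60 − 10q = 8.5, so q = 5.15, Q = 3·5.15 = 15.45, and P = 21.375.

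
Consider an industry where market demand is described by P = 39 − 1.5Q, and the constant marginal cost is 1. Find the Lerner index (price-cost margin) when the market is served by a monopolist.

The monopolist equates marginal revenue to marginal cost: 39 − 3Q = 1, so Q = 38/3. From demand, P = 20.
Lerner index = (P − MC)/P = (20 − 1)/20 = 0.95.

Lerner index = 0.95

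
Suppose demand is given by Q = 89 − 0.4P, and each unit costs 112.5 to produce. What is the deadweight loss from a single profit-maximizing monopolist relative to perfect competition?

Inverting demand: P = 222.5 − 2.5Q.
Competitive firms price at marginal cost: P = 112.5, giving Q = 44.
The monopolist equates marginal revenue to marginal cost: 222.5 − 5Q = 112.5, so Q = 22. From demand, P = 167.5.
DWL is the triangle between Q = 22 and Q = 44: ½·(44 − 22)·(167.5 − 112.5) = 605.

DWL = 605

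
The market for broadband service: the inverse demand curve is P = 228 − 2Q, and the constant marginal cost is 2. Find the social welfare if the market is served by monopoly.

TS = 9576.75

The monopolist equates marginal revenue to marginal cost: 228 − 4Q = 2, so Q = 56.5. From demand, P = 115.
CS = ½·(228 − 115)·56.5 = 3192.25; PS = (115 − 2)·56.5 = 6384.5; TS = 9576.75.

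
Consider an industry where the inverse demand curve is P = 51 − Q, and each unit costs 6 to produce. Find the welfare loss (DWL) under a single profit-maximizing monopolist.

DWL = 253.125

Competitive firms price at marginal cost: P = 6, giving Q = 45.
A monopolist chooses Q where MR = MC. MR = 51 − 2Q; setting this equal to 6 gives Q = 22.5 and P = 28.5.
DWL is the triangle between Q = 22.5 and Q = 45: ½·(45 − 22.5)·(28.5 − 6) = 253.125.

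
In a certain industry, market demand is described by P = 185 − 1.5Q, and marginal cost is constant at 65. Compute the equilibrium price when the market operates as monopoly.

P = 125

The monopolist equates marginal revenue to marginal cost: 185 − 3Q = 65, so Q = 40. From demand, P = 125.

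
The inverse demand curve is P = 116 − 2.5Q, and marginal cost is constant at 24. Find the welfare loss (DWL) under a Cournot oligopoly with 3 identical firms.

Perfect competition: P = MC = 24, so 116 − 2.5Q = 24 and Q = 36.8.
With 3 symmetric Cournot firms, each firm's FOC gives 116 − 10q = 24, so q = 9.2, Q = 3·9.2 = 27.6, and P = 47.
DWL is the triangle between Q = 27.6 and Q = 36.8: ½·(36.8 − 27.6)·(47 − 24) = 105.8.

DWL = 105.8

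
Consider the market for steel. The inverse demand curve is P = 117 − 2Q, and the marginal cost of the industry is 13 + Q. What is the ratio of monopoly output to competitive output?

Q_m/Q_c = 0.6

A monopolist chooses Q where MR = MC. MR = 117 − 4Q; setting this equal to 13 + Q gives Q = 20.8 and P = 75.4.
Under competition P = MC: 117 − 2Q = 13 + Q ⇒ Q = 104/3, P = 143/3.
Ratio Q_m/Q_c = 20.8/(104/3) = 0.6.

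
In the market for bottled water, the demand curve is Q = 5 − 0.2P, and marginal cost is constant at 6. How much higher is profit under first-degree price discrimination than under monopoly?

Profit rises by 18.05

Inverting demand: P = 25 − 5Q.
The monopolist equates marginal revenue to marginal cost: 25 − 10Q = 6, so Q = 1.9. From demand, P = 15.5.
Profit = (15.5 − 6)·1.9 = 18.05.
With perfect price discrimination, output is the efficient level Q = 3.8 (where demand meets MC), but every buyer pays their willingness to pay: CS = 0 and PS = total surplus.
PS equals the full surplus area, 36.1. Profit = 36.1 = 36.1.
Change in profit: 36.1 − 18.05 = 18.05.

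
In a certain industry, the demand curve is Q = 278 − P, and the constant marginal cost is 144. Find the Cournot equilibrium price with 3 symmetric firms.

P = 177.5

Inverting demand: P = 278 − Q.
Cournot with 3 identical firms: the symmetric best-response condition is 278 − 4q = 144. Each firm produces q = 33.5, total output Q = 100.5, price P = 177.5.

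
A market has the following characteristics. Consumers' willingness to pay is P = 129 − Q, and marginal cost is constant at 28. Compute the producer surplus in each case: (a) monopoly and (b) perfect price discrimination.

Monopoly sets MR = MC: 129 − 2Q = 28 ⇒ Q = 50.5, P = 129 − 50.5 = 78.5.
PS = (78.5 − 28)·50.5 = 2550.25.
With perfect price discrimination, output is the efficient level Q = 101 (where demand meets MC), but every buyer pays their willingness to pay: CS = 0 and PS = total surplus.
PS = ½·(129 − 28)·101 = 5100.5.

Monopoly: PS = 2550.25; Perfect PD: PS = 5100.5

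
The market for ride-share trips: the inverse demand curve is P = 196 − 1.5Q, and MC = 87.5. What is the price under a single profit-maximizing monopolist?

A monopolist chooses Q where MR = MC. MR = 196 − 3Q; setting this equal to 87.5 gives Q = 217/6 and P = 141.75.

P = 141.75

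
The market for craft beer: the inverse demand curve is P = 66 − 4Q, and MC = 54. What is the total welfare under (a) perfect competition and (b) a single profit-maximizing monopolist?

Competition: TS = 18; Monopoly: TS = 13.5

Competitive firms price at marginal cost: P = 54, giving Q = 3.
CS = ½·(66 − 54)·3 = 18; PS = (54 − 54)·3 = 0; TS = 18.
A monopolist chooses Q where MR = MC. MR = 66 − 8Q; setting this equal to 54 gives Q = 1.5 and P = 60.
CS = ½·(66 − 60)·1.5 = 4.5; PS = (60 − 54)·1.5 = 9; TS = 13.5.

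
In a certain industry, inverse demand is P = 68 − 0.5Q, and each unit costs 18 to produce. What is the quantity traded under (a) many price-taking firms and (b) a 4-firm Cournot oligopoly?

Competition: Q = 100; Cournot: Q = 80

Perfect competition: P = MC = 18, so 68 − 0.5Q = 18 and Q = 100.
In a 4-firm Cournot equilibrium, symmetry and the first-order condition give q = (68 − 18)/(2.5) = 20. So Q = 80 and P = 28.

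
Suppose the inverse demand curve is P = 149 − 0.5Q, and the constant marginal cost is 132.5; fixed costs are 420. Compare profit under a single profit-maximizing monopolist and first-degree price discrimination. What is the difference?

Monopoly sets MR = MC: 149 − Q = 132.5 ⇒ Q = 16.5, P = 149 − 0.5·16.5 = 140.75.
Profit = (140.75 − 132.5)·16.5 − 420 = −283.875.
With perfect price discrimination, output is the efficient level Q = 33 (where demand meets MC), but every buyer pays their willingness to pay: CS = 0 and PS = total surplus.
PS equals the full surplus area, 272.25. Profit = 272.25 − 420 = −147.75.
Change in profit: −147.75 − −283.875 = 136.125.

π rises by 136.125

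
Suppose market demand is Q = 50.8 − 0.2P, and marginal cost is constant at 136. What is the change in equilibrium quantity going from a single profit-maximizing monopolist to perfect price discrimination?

Equilibrium quantity rises by 11.8

Inverting demand: P = 254 − 5Q.
A monopolist chooses Q where MR = MC. MR = 254 − 10Q; setting this equal to 136 gives Q = 11.8 and P = 195.
With perfect price discrimination, output is the efficient level Q = 23.6 (where demand meets MC), but every buyer pays their willingness to pay: CS = 0 and PS = total surplus.
Change in equilibrium quantity: 23.6 − 11.8 = 11.8.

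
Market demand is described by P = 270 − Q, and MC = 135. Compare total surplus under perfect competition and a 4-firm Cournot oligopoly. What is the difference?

Under competition P = MC = 135, so Q = (270 − 135)/1 = 135.
CS = ½·(270 − 135)·135 = 9112.5; PS = (135 − 135)·135 = 0; TS = 9112.5.
Cournot with 4 identical firms: the symmetric best-response condition is 270 − 5q = 135. Each firm produces q = 27, total output Q = 108, price P = 162.
CS = ½·(270 − 162)·108 = 5832; PS = (162 − 135)·108 = 2916; TS = 8748.
Change in total surplus: 8748 − 9112.5 = −364.5.

TS falls by 364.5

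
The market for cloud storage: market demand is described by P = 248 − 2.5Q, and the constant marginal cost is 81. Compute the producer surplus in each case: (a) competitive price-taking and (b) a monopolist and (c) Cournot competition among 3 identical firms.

Competitive firms price at marginal cost: P = 81, giving Q = 66.8.
PS = (81 − 81)·66.8 = 0.
Monopoly sets MR = MC: 248 − 5Q = 81 ⇒ Q = 33.4, P = 248 − 2.5·33.4 = 164.5.
PS = (164.5 − 81)·33.4 = 2788.9.
Cournot with 3 identical firms: the symmetric best-response condition is 248 − 10q = 81. Each firm produces q = 16.7, total output Q = 50.1, price P = 122.75.
PS = (122.75 − 81)·50.1 = 2091.675.

Competition: PS = 0; Monopoly: PS = 2788.9; Cournot: PS = 2091.675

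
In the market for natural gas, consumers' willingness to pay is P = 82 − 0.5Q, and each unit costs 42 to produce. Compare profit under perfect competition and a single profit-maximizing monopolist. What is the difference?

Under competition P = MC = 42, so Q = (82 − 42)/0.5 = 80.
Profit = (42 − 42)·80 = 0.
The monopolist equates marginal revenue to marginal cost: 82 − Q = 42, so Q = 40. From demand, P = 62.
Profit = (62 − 42)·40 = 800.
Change in profit: 800 − 0 = 800.

π rises by 800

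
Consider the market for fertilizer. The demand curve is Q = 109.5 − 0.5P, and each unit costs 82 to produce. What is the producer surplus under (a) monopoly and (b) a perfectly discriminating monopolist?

Monopoly: PS = 2346.125; Perfect PD: PS = 4692.25

Inverting demand: P = 219 − 2Q.
A monopolist chooses Q where MR = MC. MR = 219 − 4Q; setting this equal to 82 gives Q = 34.25 and P = 150.5.
PS = (150.5 − 82)·34.25 = 2346.125.
With perfect price discrimination, output is the efficient level Q = 68.5 (where demand meets MC), but every buyer pays their willingness to pay: CS = 0 and PS = total surplus.
PS = ½·(219 − 82)·68.5 = 4692.25.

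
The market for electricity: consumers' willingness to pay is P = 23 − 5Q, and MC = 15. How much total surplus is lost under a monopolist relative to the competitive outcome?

Under competition P = MC = 15, so Q = (23 − 15)/5 = 1.6.
Monopoly sets MR = MC: 23 − 10Q = 15 ⇒ Q = 0.8, P = 23 − 5·0.8 = 19.
DWL is the triangle between Q = 0.8 and Q = 1.6: ½·(1.6 − 0.8)·(19 − 15) = 1.6.

DWL = 1.6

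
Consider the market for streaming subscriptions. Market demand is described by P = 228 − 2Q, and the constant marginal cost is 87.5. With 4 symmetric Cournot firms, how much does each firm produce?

Cournot with 4 identical firms: the symmetric best-response condition is 228 − 10q = 87.5. Each firm produces q = 14.05, total output Q = 56.2, price P = 115.6.

q_i = 14.05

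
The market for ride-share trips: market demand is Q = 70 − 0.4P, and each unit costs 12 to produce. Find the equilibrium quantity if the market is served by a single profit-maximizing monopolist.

Inverting demand: P = 175 − 2.5Q.
A monopolist chooses Q where MR = MC. MR = 175 − 5Q; setting this equal to 12 gives Q = 32.6 and P = 93.5.

Q = 32.6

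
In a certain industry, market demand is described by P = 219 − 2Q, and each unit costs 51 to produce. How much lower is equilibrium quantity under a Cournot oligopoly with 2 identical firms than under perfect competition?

Equilibrium quantity falls by 28

Competitive firms price at marginal cost: P = 51, giving Q = 84.
With 2 symmetric Cournot firms, each firm's FOC gives 219 − 6q = 51, so q = 28, Q = 2·28 = 56, and P = 107.
Change in equilibrium quantity: 56 − 84 = −28.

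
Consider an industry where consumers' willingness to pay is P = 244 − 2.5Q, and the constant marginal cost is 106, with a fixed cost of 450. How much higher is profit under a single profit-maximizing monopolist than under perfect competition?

Under competition P = MC = 106, so Q = (244 − 106)/2.5 = 55.2.
Profit = (106 − 106)·55.2 − 450 = −450.
A monopolist chooses Q where MR = MC. MR = 244 − 5Q; setting this equal to 106 gives Q = 27.6 and P = 175.
Profit = (175 − 106)·27.6 − 450 = 1454.4.
Change in profit: 1454.4 − −450 = 1904.4.

π rises by 1904.4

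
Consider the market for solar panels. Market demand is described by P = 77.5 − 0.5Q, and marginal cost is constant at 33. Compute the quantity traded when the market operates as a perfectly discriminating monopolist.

A perfectly discriminating monopolist sells every unit with P(Q) ≥ MC(Q), so output equals the competitive quantity Q = 89. Each buyer pays their reservation price, so CS = 0 and the firm captures all surplus.

Q = 89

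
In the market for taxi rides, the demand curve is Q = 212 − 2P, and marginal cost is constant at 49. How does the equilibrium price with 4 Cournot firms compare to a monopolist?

Inverting demand: P = 106 − 0.5Q.
Cournot with 4 identical firms: the symmetric best-response condition is 106 − 2.5q = 49. Each firm produces q = 22.8, total output Q = 91.2, price P = 60.4.
The monopolist equates marginal revenue to marginal cost: 106 − Q = 49, so Q = 57. From demand, P = 77.5.

Cournot: P = 60.4; Monopoly: P = 77.5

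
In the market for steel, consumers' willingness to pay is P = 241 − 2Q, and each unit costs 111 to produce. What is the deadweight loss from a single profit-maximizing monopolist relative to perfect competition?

Competitive firms price at marginal cost: P = 111, giving Q = 65.
The monopolist equates marginal revenue to marginal cost: 241 − 4Q = 111, so Q = 32.5. From demand, P = 176.
DWL is the triangle between Q = 32.5 and Q = 65: ½·(65 − 32.5)·(176 − 111) = 1056.25.

DWL = 1056.25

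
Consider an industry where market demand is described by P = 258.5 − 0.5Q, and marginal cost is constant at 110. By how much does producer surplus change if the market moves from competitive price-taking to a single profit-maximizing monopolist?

Producer surplus rises by 11026.125

Perfect competition: P = MC = 110, so 258.5 − 0.5Q = 110 and Q = 297.
PS = (110 − 110)·297 = 0.
The monopolist equates marginal revenue to marginal cost: 258.5 − Q = 110, so Q = 148.5. From demand, P = 184.25.
PS = (184.25 − 110)·148.5 = 11026.125.
Change in producer surplus: 11026.125 − 0 = 11026.125.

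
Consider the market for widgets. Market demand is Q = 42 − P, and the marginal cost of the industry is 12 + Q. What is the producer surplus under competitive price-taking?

PS = 112.5

Inverting demand: P = 42 − Q.
Competitive equilibrium sets price equal to marginal cost: 42 − Q = 12 + Q, so Q = 15 and P = 27.
PS = P·Q − VC(Q) = 27·15 − (12·15 + ½·1·15²) = 112.5.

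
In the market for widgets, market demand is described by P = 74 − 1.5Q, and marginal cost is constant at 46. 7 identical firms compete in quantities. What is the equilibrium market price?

P = 49.5

In a 7-firm Cournot equilibrium, symmetry and the first-order condition give q = (74 − 46)/(12) = 7/3. So Q = 49/3 and P = 49.5.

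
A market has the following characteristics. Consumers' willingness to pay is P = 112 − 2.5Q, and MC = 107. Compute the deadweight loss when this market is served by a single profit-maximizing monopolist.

DWL = 1.25

Perfect competition: P = MC = 107, so 112 − 2.5Q = 107 and Q = 2.
The monopolist equates marginal revenue to marginal cost: 112 − 5Q = 107, so Q = 1. From demand, P = 109.5.
DWL is the triangle between Q = 1 and Q = 2: ½·(2 − 1)·(109.5 − 107) = 1.25.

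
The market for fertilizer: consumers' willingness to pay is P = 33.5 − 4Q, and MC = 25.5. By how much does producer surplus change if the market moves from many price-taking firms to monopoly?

Producer surplus rises by 4

Perfect competition: P = MC = 25.5, so 33.5 − 4Q = 25.5 and Q = 2.
PS = (25.5 − 25.5)·2 = 0.
A monopolist chooses Q where MR = MC. MR = 33.5 − 8Q; setting this equal to 25.5 gives Q = 1 and P = 29.5.
PS = (29.5 − 25.5)·1 = 4.
Change in producer surplus: 4 − 0 = 4.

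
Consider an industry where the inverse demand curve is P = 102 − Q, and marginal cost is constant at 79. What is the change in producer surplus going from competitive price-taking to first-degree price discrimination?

PS rises by 264.5

Competitive firms price at marginal cost: P = 79, giving Q = 23.
PS = (79 − 79)·23 = 0.
A perfectly discriminating monopolist sells every unit with P(Q) ≥ MC(Q), so output equals the competitive quantity Q = 23. Each buyer pays their reservation price, so CS = 0 and the firm captures all surplus.
PS = ½·(102 − 79)·23 = 264.5.
Change in producer surplus: 264.5 − 0 = 264.5.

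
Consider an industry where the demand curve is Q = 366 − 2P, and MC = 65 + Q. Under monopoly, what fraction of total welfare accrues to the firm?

Inverting demand: P = 183 − 0.5Q.
Monopoly sets MR = MC: 183 − Q = 65 + Q ⇒ Q = 59, P = 183 − 0.5·59 = 153.5.
CS = ½·(183 − 153.5)·59 = 870.25.
PS = P·Q − VC(Q) = 153.5·59 − (65·59 + ½·1·59²) = 3481.
Share captured = PS/TS = 3481/4351.25 = 0.8.

PS/TS = 0.8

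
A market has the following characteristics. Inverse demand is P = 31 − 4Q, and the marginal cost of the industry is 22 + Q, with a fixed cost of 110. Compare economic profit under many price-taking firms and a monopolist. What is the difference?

Competitive equilibrium sets price equal to marginal cost: 31 − 4Q = 22 + Q, so Q = 1.8 and P = 23.8.
Profit = 23.8·1.8 − (22·1.8 + ½·1·1.8²) − 110 = −108.38.
Monopoly sets MR = MC: 31 − 8Q = 22 + Q ⇒ Q = 1, P = 31 − 4·1 = 27.
Profit = 27·1 − (22·1 + ½·1·1²) − 110 = −105.5.
Change in economic profit: −105.5 − −108.38 = 2.88.

Economic profit rises by 2.88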